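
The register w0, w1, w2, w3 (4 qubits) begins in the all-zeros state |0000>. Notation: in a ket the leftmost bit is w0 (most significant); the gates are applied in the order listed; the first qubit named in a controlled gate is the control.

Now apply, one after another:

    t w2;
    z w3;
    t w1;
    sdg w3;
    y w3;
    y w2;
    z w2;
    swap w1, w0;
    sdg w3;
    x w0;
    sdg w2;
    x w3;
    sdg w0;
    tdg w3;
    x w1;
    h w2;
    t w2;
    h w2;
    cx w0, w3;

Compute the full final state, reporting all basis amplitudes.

The resulting statevector has amplitude -exp(3*I*pi/4)/2 + I/2 on |1101>, exp(3*I*pi/4)/2 + I/2 on |1111>, and 0 on every other basis state.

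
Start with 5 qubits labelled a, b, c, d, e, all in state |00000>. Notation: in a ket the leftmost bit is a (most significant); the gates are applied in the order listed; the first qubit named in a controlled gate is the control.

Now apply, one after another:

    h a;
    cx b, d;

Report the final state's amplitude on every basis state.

After the circuit, the state carries amplitude sqrt(2)/2 on |00000>, sqrt(2)/2 on |10000>, and 0 on every other basis state.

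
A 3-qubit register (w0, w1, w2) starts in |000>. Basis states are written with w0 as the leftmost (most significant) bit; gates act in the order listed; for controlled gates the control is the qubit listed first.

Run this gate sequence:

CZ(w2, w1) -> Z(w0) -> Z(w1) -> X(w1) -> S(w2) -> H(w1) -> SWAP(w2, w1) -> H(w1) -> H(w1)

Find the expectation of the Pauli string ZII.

The observable ZII averages to 1.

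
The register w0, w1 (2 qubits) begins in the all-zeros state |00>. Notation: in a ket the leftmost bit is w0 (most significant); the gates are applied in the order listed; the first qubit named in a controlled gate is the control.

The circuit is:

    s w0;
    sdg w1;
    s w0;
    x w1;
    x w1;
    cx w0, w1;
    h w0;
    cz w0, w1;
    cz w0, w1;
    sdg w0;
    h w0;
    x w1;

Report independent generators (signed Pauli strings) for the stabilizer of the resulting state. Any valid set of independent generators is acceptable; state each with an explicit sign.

The stabilizer group can be generated by +YI, -IZ, among other valid generating sets.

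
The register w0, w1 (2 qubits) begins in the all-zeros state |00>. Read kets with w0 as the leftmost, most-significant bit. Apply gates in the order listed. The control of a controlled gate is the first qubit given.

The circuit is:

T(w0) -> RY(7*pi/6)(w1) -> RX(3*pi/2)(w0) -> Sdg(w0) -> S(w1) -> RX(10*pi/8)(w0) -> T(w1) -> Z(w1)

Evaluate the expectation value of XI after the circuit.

The expectation value of XI is 1.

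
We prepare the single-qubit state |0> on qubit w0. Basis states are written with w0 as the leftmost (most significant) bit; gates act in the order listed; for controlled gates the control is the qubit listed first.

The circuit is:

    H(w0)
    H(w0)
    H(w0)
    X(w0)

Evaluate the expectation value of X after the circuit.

In the final state, X has expectation 1. Key observation: gates 2-3 undo each other exactly, leaving only the rest of the circuit to track.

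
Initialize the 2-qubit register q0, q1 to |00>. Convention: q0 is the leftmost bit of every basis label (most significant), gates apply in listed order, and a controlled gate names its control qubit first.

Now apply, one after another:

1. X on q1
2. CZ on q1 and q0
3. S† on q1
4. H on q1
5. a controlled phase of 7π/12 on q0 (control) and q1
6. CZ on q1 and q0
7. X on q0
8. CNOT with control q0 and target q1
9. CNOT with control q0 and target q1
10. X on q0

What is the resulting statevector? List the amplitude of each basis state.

After the circuit, the state carries amplitude -sqrt(2)*I/2 on |00>, sqrt(2)*I/2 on |01>, 0 on |10>, 0 on |11>. Key observation: gates 7-10 undo each other exactly, leaving only the rest of the circuit to track.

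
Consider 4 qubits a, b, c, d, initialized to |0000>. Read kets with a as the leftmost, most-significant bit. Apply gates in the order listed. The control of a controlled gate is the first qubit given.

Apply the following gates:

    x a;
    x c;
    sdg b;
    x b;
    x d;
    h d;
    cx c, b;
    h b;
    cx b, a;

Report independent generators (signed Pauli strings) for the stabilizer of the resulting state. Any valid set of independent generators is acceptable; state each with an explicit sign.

One valid set of independent stabilizer generators is +XXII, -IIIX, -ZZII, -IIZI (any independent generating set of the same group is equally correct).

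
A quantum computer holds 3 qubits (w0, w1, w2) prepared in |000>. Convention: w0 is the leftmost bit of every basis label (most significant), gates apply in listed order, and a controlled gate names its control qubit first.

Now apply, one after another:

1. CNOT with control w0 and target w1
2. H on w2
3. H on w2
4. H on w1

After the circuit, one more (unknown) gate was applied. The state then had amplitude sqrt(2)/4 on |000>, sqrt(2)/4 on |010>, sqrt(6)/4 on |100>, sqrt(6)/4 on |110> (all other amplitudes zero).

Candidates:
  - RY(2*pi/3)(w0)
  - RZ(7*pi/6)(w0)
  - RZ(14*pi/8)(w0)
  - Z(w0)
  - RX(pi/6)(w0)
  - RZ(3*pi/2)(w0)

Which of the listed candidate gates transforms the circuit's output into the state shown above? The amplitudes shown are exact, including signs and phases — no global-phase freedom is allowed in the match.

It was RY(2*pi/3)(w0) that produced the state shown. Key observation: the block from step 2 through step 3 cancels to the identity and can be dropped.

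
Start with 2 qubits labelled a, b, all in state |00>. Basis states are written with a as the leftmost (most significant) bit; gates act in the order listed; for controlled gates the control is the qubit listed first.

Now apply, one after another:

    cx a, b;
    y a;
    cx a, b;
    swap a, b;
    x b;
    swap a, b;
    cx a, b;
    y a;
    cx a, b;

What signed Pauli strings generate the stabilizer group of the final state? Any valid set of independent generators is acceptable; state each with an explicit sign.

One valid set of independent stabilizer generators is -ZI, +IZ (any independent generating set of the same group is equally correct).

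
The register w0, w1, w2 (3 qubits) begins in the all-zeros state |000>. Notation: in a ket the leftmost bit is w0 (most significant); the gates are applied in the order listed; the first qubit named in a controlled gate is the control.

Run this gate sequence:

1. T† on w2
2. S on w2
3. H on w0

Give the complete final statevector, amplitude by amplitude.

The resulting statevector has amplitude sqrt(2)/2 on |000>, sqrt(2)/2 on |100>, and 0 on every other basis state.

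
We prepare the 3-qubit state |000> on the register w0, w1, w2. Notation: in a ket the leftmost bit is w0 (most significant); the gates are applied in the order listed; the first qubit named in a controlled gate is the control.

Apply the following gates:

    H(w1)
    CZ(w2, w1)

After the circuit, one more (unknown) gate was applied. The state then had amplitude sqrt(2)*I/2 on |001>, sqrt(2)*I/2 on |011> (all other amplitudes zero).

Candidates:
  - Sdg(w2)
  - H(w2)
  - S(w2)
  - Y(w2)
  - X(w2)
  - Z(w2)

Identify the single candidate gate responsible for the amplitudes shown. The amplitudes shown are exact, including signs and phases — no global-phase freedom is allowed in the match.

The applied gate was Y(w2).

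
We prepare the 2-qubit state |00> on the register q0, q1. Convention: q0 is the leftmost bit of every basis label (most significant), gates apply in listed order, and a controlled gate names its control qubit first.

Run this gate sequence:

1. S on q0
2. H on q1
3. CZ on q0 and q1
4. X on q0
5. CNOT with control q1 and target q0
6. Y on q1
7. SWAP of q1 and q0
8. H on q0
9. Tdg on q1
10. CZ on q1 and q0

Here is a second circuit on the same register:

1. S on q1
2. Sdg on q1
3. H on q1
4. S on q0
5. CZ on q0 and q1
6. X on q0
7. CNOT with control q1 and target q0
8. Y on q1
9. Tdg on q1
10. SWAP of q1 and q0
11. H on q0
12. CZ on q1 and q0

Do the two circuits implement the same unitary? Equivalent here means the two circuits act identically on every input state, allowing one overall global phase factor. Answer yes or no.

No, they are not equivalent — no single phase factor reconciles the two unitaries.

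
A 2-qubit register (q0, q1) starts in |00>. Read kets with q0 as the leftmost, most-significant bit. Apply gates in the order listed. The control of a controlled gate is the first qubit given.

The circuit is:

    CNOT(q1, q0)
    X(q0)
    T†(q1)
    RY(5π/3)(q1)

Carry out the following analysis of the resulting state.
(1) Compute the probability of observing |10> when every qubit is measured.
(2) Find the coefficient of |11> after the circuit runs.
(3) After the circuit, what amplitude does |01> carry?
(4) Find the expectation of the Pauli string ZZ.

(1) The probability of measuring |10> is 3/4.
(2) The final state's coefficient on |11> equals 1/2.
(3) The amplitude on |01> is 0.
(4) The observable ZZ averages to -1/2.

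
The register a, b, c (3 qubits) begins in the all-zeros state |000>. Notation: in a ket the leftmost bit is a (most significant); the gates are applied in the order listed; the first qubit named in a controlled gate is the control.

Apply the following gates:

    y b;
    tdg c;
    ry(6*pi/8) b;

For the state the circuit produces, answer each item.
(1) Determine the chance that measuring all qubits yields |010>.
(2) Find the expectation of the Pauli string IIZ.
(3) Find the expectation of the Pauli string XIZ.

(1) A full measurement returns |010> with probability 1/2 - sqrt(2)/4.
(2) The observable IIZ averages to 1.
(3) The observable XIZ averages to 0.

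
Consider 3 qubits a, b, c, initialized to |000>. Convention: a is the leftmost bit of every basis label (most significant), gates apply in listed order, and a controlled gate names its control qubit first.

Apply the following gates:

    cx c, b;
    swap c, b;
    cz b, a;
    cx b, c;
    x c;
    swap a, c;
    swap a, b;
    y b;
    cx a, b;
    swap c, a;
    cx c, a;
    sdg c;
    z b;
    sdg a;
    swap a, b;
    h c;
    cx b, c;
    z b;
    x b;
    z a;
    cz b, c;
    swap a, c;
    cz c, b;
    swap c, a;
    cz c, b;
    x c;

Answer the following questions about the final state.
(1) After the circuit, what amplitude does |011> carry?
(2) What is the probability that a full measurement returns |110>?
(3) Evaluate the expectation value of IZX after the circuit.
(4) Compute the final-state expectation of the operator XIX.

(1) |011> carries amplitude -sqrt(2)*I/2 in the final state.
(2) A full measurement returns |110> with probability 0.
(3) The observable IZX averages to -1.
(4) The observable XIX averages to 0.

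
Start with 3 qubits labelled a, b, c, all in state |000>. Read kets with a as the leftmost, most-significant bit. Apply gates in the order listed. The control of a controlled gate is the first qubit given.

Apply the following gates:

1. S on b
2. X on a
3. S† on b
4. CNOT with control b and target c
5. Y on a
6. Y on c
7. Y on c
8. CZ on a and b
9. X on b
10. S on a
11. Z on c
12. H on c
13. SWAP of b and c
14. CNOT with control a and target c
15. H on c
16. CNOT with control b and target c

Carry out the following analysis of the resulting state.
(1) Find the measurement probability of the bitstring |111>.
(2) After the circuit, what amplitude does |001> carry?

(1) A full measurement returns |111> with probability 0.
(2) The amplitude on |001> is I/2.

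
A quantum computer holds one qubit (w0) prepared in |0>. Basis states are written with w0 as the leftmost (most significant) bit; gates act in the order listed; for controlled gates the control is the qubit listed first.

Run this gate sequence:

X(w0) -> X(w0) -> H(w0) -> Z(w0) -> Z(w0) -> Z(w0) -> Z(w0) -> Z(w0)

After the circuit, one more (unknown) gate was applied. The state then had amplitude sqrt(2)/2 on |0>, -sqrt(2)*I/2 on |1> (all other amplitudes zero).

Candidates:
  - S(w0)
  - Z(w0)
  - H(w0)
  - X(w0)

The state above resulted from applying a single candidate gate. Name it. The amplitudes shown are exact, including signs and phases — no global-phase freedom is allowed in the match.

The applied gate was S(w0). Key observation: gates 5-8 undo each other exactly, leaving only the rest of the circuit to track.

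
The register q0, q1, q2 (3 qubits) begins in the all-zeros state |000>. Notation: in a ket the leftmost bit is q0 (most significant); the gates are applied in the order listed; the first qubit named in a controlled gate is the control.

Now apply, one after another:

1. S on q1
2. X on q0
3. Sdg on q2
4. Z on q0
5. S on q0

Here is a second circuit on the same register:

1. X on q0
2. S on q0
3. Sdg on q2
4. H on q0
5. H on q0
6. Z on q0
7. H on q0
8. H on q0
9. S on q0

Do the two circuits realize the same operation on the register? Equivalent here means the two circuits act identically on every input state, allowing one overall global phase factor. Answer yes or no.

No, they are not equivalent — no single phase factor reconciles the two unitaries.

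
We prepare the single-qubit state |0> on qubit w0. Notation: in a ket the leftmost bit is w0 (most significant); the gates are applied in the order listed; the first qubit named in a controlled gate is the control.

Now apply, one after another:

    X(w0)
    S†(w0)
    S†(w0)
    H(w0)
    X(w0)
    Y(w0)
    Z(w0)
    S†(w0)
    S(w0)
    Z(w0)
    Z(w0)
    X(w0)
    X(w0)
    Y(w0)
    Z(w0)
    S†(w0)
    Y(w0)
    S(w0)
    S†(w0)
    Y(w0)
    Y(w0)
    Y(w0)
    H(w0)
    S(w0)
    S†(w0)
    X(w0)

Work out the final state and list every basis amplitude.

The final amplitudes are -1/2 + I/2 on |0>, -1/2 - I/2 on |1>.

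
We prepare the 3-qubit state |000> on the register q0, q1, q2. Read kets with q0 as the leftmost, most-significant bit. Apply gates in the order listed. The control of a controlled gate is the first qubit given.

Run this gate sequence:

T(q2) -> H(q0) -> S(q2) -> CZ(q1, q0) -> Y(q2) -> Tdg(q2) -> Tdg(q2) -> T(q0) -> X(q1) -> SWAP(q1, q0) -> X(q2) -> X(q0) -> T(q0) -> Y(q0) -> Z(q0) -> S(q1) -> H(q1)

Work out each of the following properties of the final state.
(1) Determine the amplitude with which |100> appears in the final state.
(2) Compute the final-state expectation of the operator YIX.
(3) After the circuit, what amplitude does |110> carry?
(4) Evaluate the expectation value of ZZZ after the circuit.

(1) The amplitude on |100> is -I/2 + exp(I*pi/4)/2.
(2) In the final state, YIX has expectation 0.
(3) The final state's coefficient on |110> equals -I/2 - exp(I*pi/4)/2.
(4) The expectation value of ZZZ is sqrt(2)/2.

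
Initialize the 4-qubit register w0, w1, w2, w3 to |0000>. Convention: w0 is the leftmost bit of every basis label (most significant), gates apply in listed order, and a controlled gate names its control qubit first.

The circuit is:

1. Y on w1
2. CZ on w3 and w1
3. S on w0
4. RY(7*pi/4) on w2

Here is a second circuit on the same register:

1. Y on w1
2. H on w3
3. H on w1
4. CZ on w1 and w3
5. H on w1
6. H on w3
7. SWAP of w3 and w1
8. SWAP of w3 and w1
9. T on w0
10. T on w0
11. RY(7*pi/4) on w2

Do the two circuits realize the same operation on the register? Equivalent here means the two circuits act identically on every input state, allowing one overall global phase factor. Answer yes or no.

No: there is an input state on which the two circuits produce genuinely different outputs (not merely differing by a phase).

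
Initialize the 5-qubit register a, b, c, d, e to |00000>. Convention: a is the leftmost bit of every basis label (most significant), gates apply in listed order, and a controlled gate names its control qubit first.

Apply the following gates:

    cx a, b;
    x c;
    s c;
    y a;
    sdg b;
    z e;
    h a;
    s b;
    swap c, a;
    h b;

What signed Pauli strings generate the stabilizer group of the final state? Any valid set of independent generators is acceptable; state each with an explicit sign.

The final state is stabilized by the group generated by +IXIII, -IIXII, -ZIIII, +IIIZI, +IIIIZ; other independent generating sets are equally valid.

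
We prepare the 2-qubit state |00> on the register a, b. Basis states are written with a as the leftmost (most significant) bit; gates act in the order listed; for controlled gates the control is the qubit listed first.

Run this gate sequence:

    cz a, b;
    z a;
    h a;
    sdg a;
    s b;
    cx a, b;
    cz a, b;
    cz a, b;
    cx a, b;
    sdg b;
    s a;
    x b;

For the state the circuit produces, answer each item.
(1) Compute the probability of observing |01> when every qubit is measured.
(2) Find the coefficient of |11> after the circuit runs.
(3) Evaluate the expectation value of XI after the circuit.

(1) A full measurement returns |01> with probability 1/2.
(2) The amplitude on |11> is sqrt(2)/2.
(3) In the final state, XI has expectation 1.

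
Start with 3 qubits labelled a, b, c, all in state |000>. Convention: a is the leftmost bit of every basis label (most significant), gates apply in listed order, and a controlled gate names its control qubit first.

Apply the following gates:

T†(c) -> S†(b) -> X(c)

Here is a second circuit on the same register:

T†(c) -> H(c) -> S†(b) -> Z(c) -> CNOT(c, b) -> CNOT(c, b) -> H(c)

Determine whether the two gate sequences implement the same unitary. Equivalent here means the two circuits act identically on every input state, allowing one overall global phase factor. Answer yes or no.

Yes, they are equivalent — the unitaries differ by at most a global phase.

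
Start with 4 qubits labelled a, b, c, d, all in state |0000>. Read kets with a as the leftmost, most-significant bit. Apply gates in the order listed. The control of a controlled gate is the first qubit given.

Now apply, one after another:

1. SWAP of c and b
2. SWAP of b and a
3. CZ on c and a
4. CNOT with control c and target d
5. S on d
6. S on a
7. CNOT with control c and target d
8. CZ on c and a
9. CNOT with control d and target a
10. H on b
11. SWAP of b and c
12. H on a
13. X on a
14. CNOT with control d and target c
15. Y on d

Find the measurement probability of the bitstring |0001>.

A full measurement returns |0001> with probability 1/4.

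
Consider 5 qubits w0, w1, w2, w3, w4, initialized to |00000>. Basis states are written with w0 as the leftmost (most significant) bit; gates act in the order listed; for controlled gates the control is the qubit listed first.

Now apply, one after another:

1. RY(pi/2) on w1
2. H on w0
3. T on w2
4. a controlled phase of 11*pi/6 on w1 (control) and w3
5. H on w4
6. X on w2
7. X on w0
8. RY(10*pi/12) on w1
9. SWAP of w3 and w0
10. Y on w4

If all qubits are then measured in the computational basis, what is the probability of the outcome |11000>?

The probability of measuring |11000> is 0.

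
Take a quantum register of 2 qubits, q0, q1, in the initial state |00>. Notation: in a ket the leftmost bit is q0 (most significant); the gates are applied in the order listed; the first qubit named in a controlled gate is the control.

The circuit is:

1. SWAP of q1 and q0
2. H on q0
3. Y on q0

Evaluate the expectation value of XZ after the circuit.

The observable XZ averages to -1.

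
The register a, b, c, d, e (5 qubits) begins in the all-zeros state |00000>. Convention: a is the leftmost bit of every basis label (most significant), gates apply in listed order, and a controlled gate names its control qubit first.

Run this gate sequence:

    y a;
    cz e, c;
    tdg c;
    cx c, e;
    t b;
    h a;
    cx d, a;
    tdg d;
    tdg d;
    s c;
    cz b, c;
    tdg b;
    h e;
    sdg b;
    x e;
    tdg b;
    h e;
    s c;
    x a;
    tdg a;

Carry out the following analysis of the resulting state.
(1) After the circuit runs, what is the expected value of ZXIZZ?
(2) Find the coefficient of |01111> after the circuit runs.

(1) The observable ZXIZZ averages to 0.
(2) The final state's coefficient on |01111> equals 0.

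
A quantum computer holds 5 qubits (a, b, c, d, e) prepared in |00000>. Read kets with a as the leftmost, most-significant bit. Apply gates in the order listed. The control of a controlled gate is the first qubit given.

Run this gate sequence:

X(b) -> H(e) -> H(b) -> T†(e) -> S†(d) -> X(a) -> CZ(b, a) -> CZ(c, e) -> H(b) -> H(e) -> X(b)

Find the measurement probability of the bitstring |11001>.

Outcome |11001> occurs with probability 1/2 - sqrt(2)/4.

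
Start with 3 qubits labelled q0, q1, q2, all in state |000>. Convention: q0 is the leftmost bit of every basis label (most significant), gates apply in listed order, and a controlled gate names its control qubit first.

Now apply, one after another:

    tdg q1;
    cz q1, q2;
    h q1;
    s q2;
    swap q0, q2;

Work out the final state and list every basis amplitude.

The resulting statevector has amplitude sqrt(2)/2 on |000>, sqrt(2)/2 on |010>, and 0 on every other basis state.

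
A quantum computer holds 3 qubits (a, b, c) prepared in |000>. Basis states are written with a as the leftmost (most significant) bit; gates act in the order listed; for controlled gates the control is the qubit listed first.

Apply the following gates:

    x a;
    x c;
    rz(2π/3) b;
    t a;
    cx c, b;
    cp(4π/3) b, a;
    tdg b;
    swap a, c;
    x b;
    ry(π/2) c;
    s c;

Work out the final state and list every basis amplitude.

After the circuit, the state carries amplitude sqrt(2)/2 on |100>, -sqrt(2)*I/2 on |101>, and 0 on every other basis state.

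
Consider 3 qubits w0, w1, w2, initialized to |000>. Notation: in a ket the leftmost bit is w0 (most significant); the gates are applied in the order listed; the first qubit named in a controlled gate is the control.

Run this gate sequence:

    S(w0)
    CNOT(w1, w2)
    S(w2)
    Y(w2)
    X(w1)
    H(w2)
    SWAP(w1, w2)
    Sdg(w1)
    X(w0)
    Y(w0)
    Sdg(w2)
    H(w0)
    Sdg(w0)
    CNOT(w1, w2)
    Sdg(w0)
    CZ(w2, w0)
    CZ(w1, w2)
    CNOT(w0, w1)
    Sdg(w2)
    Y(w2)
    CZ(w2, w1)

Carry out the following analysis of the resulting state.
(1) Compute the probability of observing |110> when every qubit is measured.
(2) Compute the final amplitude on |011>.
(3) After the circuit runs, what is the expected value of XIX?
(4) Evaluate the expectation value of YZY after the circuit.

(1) Outcome |110> occurs with probability 1/4.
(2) The final state's coefficient on |011> equals -I/2.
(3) The observable XIX averages to -1.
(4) In the final state, YZY has expectation 1.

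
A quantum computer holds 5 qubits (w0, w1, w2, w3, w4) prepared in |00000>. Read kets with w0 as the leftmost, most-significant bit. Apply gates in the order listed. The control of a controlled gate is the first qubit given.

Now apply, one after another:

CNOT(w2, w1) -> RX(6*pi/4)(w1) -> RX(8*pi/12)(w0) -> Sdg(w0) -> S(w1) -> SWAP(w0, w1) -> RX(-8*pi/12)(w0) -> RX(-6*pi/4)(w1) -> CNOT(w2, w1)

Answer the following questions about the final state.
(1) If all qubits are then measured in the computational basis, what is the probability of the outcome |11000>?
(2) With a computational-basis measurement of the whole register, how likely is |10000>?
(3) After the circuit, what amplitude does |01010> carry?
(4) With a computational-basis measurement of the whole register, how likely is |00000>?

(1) Outcome |11000> occurs with probability 1/4.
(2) The probability of measuring |10000> is 1/4.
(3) The final state's coefficient on |01010> equals 0.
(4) Outcome |00000> occurs with probability 1/4.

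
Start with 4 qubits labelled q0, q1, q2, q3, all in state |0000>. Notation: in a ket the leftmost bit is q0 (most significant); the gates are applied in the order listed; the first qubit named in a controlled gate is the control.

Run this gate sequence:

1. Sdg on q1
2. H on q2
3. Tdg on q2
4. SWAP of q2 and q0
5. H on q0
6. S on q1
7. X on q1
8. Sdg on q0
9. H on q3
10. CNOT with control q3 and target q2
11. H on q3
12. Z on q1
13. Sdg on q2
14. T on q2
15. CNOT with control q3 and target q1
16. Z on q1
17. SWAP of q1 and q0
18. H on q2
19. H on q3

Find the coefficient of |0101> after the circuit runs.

The final state's coefficient on |0101> equals -1/8 - I/8 + exp(I*pi/4)/4.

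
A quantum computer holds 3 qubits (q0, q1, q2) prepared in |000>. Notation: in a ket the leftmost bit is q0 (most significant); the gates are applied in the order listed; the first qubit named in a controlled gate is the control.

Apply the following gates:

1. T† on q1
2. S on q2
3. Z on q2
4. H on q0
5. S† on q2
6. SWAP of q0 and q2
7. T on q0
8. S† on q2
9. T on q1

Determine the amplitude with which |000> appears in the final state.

The final state's coefficient on |000> equals sqrt(2)/2.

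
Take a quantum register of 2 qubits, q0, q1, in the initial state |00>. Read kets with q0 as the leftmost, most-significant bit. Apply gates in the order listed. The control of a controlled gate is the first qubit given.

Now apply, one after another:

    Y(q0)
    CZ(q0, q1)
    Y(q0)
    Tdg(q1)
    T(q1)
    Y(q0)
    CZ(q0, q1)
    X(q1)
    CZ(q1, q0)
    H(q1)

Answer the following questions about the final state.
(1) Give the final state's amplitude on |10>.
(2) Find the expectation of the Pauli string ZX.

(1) The final state's coefficient on |10> equals -sqrt(2)*I/2. Key observation: gates 2-7 undo each other exactly, leaving only the rest of the circuit to track.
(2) The expectation value of ZX is 1.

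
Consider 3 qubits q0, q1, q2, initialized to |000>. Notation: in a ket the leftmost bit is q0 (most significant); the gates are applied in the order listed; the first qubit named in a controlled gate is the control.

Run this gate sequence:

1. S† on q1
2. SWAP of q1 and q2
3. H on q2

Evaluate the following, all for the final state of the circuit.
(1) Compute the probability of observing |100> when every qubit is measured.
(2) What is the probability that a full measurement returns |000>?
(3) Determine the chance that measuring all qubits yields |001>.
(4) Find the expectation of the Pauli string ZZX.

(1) Outcome |100> occurs with probability 0.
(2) A full measurement returns |000> with probability 1/2.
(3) A full measurement returns |001> with probability 1/2.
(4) The expectation value of ZZX is 1.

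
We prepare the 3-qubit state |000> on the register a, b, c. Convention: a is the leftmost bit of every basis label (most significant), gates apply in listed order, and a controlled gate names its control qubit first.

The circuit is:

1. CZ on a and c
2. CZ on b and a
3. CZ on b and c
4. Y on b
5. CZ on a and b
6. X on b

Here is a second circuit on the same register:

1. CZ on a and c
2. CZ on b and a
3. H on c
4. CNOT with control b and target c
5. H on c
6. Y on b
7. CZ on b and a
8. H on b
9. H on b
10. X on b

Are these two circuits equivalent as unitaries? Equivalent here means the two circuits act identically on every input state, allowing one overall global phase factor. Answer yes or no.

Yes — the two circuits implement the same unitary up to a global phase.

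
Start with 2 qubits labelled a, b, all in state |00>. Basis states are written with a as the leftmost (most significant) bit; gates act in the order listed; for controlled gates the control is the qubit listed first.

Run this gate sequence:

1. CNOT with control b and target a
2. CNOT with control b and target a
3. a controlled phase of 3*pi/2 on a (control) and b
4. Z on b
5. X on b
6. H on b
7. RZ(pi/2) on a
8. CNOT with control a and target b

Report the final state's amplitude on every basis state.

After the circuit, the state carries amplitude -sqrt(2)*exp(3*I*pi/4)/2 on |00>, sqrt(2)*exp(3*I*pi/4)/2 on |01>, 0 on |10>, 0 on |11>.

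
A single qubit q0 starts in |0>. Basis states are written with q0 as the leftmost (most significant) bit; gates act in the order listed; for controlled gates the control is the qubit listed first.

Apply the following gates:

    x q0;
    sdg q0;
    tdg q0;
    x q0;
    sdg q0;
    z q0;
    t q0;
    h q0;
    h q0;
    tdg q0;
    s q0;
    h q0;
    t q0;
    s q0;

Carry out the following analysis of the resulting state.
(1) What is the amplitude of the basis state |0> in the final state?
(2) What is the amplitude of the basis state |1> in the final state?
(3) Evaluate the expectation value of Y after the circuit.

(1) The final state's coefficient on |0> equals -sqrt(2)*exp(I*pi/4)/2.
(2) The final state's coefficient on |1> equals sqrt(2)/2.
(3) The expectation value of Y is sqrt(2)/2.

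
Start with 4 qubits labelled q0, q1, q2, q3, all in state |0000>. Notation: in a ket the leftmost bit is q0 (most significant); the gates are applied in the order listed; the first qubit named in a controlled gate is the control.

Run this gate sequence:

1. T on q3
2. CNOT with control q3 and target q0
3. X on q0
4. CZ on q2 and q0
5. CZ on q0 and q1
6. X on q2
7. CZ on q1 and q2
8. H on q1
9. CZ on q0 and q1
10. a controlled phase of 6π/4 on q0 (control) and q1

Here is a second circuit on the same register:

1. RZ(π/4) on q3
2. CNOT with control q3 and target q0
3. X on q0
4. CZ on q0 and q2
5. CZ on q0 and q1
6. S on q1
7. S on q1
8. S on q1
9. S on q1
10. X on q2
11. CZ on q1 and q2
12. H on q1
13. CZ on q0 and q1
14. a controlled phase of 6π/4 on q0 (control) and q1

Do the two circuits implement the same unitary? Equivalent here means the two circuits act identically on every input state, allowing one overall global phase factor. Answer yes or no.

Yes, they are equivalent — the unitaries differ by at most a global phase.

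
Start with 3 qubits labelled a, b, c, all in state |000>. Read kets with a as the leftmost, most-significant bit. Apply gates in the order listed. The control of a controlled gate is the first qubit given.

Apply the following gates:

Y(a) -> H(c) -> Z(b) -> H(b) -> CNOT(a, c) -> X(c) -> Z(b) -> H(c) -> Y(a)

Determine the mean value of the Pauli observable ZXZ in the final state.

The expectation value of ZXZ is -1.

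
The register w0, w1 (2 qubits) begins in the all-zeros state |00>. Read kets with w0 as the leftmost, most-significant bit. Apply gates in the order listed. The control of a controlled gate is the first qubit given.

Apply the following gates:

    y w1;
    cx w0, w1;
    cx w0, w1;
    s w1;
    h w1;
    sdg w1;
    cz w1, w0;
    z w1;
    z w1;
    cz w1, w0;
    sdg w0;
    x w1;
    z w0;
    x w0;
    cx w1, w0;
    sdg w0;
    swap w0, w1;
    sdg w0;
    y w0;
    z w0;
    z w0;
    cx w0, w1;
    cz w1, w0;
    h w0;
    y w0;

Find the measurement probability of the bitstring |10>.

The probability of measuring |10> is 1/2.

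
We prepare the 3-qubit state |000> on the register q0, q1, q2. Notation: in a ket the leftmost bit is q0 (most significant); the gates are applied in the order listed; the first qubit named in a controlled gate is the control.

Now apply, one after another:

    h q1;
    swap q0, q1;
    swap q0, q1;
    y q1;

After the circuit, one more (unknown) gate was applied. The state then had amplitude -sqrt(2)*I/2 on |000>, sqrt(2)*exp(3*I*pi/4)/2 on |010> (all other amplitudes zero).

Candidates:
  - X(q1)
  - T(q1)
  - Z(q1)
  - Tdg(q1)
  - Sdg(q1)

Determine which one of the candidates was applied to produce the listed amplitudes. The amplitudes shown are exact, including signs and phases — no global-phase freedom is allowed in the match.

The applied gate was T(q1).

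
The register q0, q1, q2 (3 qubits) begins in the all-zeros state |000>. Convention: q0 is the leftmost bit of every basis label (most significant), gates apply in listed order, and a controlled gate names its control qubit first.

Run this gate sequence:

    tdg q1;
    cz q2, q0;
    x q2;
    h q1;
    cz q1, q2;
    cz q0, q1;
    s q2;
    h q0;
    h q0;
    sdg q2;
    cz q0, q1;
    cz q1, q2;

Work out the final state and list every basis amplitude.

The final amplitudes are sqrt(2)/2 on |001>, sqrt(2)/2 on |011>, and 0 on every other basis state. Key observation: steps 5-12 multiply out to the identity, so the circuit reduces to the remaining gates.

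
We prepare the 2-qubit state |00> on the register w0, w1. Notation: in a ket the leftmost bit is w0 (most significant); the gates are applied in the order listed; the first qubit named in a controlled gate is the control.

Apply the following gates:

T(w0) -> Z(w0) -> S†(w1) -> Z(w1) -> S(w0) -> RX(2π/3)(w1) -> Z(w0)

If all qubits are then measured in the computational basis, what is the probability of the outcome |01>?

Outcome |01> occurs with probability 3/4.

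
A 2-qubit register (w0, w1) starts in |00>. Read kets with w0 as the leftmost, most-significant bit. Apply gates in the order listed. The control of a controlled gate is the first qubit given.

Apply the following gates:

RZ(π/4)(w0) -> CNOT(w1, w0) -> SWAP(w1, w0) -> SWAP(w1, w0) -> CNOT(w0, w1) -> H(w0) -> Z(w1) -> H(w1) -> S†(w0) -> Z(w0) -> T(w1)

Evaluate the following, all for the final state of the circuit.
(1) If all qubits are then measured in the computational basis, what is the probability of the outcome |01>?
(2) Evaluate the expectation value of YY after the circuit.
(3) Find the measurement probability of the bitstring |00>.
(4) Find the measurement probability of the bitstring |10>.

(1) Outcome |01> occurs with probability 1/4.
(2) The observable YY averages to sqrt(2)/2.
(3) A full measurement returns |00> with probability 1/4.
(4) Outcome |10> occurs with probability 1/4.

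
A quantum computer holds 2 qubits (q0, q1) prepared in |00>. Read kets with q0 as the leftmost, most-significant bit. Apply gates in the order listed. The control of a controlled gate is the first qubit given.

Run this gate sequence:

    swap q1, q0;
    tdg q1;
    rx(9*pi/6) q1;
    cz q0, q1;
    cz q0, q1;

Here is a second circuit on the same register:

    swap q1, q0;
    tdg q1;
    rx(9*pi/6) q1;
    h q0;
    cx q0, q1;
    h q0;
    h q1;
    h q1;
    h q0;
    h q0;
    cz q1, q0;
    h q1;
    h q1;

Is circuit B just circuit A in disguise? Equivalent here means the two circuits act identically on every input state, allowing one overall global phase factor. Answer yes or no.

No — the two circuits implement different unitaries, even allowing a global phase.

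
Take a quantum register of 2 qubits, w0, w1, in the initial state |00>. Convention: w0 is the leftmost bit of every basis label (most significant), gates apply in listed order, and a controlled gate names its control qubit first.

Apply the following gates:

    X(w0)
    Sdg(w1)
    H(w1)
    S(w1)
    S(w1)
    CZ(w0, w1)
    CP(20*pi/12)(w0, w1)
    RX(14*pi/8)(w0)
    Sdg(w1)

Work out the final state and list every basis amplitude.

After the circuit, the state carries amplitude -I*sqrt(4 - 2*sqrt(2))/4 on |00>, sqrt(4 - 2*sqrt(2))*exp(2*I*pi/3)/4 on |01>, -sqrt(2*sqrt(2) + 4)/4 on |10>, sqrt(2*sqrt(2) + 4)*exp(I*pi/6)/4 on |11>.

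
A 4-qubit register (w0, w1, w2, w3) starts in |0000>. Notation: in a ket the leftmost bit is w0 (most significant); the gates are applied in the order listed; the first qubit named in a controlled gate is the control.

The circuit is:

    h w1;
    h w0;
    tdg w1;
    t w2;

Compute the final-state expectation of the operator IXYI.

The observable IXYI averages to 0.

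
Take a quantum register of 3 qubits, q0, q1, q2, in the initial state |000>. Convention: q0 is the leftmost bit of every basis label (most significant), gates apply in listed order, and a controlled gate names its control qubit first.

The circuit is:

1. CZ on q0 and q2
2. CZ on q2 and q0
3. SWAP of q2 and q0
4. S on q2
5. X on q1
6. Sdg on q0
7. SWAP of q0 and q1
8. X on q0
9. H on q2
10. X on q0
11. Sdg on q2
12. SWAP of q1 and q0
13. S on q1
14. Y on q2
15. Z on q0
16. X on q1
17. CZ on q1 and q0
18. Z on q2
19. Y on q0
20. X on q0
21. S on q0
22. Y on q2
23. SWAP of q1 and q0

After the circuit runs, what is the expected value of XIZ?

The expectation value of XIZ is 0.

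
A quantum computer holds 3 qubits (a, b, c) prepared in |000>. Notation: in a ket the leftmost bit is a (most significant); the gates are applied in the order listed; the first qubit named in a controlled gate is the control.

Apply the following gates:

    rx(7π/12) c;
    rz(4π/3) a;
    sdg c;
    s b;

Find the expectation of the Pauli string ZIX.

The expectation value of ZIX is -sqrt(6)/4 - sqrt(2)/4.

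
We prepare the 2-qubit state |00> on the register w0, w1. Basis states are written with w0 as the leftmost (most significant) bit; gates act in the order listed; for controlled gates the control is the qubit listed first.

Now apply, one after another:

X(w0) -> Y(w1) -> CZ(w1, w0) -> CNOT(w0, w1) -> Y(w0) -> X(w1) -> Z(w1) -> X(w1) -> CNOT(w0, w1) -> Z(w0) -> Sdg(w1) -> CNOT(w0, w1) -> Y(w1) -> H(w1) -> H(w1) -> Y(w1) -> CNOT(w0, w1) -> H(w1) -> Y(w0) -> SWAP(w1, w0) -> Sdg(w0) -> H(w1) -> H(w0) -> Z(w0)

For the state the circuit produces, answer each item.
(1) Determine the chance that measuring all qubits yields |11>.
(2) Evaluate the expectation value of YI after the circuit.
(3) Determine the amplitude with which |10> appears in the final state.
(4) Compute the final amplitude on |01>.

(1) A full measurement returns |11> with probability 1/4. Key observation: steps 12-17 multiply out to the identity, so the circuit reduces to the remaining gates.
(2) The expectation value of YI is -1.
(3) The amplitude on |10> is sqrt(2)*(1 - I)/4.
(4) The amplitude on |01> is sqrt(2)*(-1 - I)/4.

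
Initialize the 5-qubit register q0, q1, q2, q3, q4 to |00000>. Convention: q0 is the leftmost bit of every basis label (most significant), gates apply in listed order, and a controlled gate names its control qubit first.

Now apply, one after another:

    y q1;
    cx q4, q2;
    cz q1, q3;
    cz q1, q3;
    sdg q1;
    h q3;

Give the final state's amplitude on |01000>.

The amplitude on |01000> is sqrt(2)/2.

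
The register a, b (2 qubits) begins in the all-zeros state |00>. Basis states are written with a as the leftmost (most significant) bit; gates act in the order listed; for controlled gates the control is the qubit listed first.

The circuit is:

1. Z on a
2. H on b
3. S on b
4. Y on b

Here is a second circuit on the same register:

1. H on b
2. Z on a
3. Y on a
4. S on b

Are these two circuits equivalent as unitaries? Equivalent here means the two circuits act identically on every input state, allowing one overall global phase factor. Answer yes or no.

No, they are not equivalent — no single phase factor reconciles the two unitaries.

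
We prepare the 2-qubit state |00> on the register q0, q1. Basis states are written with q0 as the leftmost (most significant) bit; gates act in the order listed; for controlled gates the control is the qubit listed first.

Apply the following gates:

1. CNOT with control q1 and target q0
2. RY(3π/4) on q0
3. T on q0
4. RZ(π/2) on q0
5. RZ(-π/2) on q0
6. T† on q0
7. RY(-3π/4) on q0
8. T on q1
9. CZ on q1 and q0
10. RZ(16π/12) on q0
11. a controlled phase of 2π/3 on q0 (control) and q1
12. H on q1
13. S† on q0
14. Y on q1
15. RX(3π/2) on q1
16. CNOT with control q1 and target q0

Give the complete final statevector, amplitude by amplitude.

The resulting statevector has amplitude (-1 - I)*exp(I*pi/3)/2 on |00>, 0 on |01>, 0 on |10>, (1 + I)*exp(I*pi/3)/2 on |11>. Key observation: the block from step 2 through step 7 cancels to the identity and can be dropped.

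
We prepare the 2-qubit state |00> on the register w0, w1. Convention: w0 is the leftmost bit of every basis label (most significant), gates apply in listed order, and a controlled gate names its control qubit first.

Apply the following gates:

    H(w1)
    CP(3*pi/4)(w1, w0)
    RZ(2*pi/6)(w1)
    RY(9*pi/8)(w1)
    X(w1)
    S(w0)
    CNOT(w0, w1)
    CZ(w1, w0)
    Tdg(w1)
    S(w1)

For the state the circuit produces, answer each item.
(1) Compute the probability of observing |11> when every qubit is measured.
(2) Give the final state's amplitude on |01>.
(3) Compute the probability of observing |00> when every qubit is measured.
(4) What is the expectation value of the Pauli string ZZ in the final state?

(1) Outcome |11> occurs with probability 0.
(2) The amplitude on |01> is -sqrt(2)*I*exp(-I*pi/12)*sin(7*pi/16)/2 - sqrt(2)*I*exp(-5*I*pi/12)*cos(7*pi/16)/2.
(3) Outcome |00> occurs with probability 1/2 - sqrt(2 - sqrt(2))/8.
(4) In the final state, ZZ has expectation -sqrt(2 - sqrt(2))/4.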